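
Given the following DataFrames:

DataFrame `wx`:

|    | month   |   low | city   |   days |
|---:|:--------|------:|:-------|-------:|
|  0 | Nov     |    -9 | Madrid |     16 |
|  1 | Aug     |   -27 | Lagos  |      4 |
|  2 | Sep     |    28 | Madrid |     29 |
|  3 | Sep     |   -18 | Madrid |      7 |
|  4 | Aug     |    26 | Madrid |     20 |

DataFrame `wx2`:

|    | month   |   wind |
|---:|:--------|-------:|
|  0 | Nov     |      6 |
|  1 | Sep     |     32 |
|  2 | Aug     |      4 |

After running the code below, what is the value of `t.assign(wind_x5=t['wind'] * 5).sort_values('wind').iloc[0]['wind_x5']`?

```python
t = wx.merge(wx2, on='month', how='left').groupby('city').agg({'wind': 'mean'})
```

20.0

merge on 'month' (how='left') → 5 rows:
  month  low    city  days  wind
0   Nov   -9  Madrid    16     6
1   Aug  -27   Lagos     4     4
2   Sep   28  Madrid    29    32
3   Sep  -18  Madrid     7    32
4   Aug   26  Madrid    20     4
group by city, mean of wind:
        wind
city        
Lagos    4.0
Madrid  18.5
add column wind_x5 = t['wind'] * 5:
        wind  wind_x5
city                 
Lagos    4.0     20.0
Madrid  18.5     92.5
sort by wind:
        wind  wind_x5
city                 
Lagos    4.0     20.0
Madrid  18.5     92.5
Hence 20.0.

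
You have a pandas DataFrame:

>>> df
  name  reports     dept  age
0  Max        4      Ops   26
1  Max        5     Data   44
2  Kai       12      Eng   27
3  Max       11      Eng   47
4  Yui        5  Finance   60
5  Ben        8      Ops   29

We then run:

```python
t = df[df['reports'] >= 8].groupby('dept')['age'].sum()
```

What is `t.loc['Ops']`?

29

filter rows where reports >= 8:
  name  reports dept  age
2  Kai       12  Eng   27
3  Max       11  Eng   47
5  Ben        8  Ops   29
group by dept, sum of age:
dept
Eng    74
Ops    29
Name: age, dtype: int64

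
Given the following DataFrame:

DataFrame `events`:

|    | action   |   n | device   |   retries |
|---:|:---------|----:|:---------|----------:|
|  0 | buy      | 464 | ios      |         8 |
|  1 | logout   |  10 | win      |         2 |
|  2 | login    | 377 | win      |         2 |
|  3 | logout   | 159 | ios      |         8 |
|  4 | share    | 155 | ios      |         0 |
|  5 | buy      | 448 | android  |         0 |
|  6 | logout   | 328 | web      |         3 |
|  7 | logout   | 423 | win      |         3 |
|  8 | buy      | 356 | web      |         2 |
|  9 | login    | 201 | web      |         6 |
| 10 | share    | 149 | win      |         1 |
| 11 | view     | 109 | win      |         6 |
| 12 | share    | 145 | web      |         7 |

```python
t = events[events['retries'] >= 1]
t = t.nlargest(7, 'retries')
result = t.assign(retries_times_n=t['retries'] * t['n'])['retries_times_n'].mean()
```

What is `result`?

filter rows where retries >= 1:
    action    n device  retries
0      buy  464    ios        8
1   logout   10    win        2
2    login  377    win        2
3   logout  159    ios        8
6   logout  328    web        3
7   logout  423    win        3
8      buy  356    web        2
9    login  201    web        6
10   share  149    win        1
11    view  109    win        6
12   share  145    web        7
take 7 rows with largest retries:
    action    n device  retries
0      buy  464    ios        8
3   logout  159    ios        8
12   share  145    web        7
9    login  201    web        6
11    view  109    win        6
6   logout  328    web        3
7   logout  423    win        3
add column retries_times_n = t['retries'] * t['n']:
    action    n device  retries  retries_times_n
0      buy  464    ios        8             3712
3   logout  159    ios        8             1272
12   share  145    web        7             1015
9    login  201    web        6             1206
11    view  109    win        6              654
6   logout  328    web        3              984
7   logout  423    win        3             1269
The mean of column 'retries_times_n' is 1444.57142857.

1444.57142857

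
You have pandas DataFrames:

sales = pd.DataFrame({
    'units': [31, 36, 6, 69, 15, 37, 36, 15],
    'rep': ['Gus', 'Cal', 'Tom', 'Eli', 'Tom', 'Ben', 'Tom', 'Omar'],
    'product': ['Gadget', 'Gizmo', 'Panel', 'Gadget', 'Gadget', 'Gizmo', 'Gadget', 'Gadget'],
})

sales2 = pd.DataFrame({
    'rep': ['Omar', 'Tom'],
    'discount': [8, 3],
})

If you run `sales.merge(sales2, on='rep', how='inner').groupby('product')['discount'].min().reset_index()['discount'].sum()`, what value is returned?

merge on 'rep' (how='inner') → 4 rows:
   units   rep product  discount
0      6   Tom   Panel         3
1     15   Tom  Gadget         3
2     36   Tom  Gadget         3
3     15  Omar  Gadget         8
group by product, min of discount:
product
Gadget    3
Panel     3
Name: discount, dtype: int64
reset_index():
  product  discount
0  Gadget         3
1   Panel         3

6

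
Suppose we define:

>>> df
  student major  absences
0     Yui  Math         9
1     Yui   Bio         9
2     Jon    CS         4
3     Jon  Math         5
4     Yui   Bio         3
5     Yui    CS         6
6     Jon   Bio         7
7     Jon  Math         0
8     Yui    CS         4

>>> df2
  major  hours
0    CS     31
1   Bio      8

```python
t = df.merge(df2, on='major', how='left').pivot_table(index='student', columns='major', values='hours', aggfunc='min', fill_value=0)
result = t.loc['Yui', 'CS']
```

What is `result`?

merge on 'major' (how='left') → 9 rows:
  student major  absences  hours
0     Yui  Math         9    NaN
1     Yui   Bio         9    8.0
2     Jon    CS         4   31.0
3     Jon  Math         5    NaN
4     Yui   Bio         3    8.0
5     Yui    CS         6   31.0
6     Jon   Bio         7    8.0
7     Jon  Math         0    NaN
8     Yui    CS         4   31.0
pivot: rows=student, cols=major, min(hours):
major    Bio    CS
student           
Jon      8.0  31.0
Yui      8.0  31.0

31.0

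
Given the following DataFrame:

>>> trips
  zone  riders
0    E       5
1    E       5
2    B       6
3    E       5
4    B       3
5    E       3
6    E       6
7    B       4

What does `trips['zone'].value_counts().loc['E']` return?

value_counts of zone:
zone
E    5
B    3
Name: count, dtype: int64
Taking the value at index 'E' gives 5.

5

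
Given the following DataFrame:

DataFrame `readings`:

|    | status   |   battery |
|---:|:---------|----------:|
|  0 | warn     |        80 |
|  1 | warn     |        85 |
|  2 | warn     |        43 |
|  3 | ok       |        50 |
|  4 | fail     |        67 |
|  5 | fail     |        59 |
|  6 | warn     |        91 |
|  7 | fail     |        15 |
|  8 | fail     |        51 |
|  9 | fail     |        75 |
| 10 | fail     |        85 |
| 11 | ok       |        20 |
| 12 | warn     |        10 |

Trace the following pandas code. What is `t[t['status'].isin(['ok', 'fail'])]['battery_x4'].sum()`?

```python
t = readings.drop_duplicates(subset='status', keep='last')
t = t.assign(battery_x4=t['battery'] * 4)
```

420

drop duplicate status (keep=last):
   status  battery
10   fail       85
11     ok       20
12   warn       10
add column battery_x4 = t['battery'] * 4:
   status  battery  battery_x4
10   fail       85         340
11     ok       20          80
12   warn       10          40
filter rows where status in ['ok', 'fail']:
   status  battery  battery_x4
10   fail       85         340
11     ok       20          80
Finally, sum of column 'battery_x4' = 420.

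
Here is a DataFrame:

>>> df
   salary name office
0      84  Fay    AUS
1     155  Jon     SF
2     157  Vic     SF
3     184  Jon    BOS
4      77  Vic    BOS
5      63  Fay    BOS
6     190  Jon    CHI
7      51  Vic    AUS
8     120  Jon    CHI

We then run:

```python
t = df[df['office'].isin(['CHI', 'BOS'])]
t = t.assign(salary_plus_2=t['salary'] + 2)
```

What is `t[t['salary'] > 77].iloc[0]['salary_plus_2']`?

filter rows where office in ['CHI', 'BOS']:
   salary name office
3     184  Jon    BOS
4      77  Vic    BOS
5      63  Fay    BOS
6     190  Jon    CHI
8     120  Jon    CHI
add column salary_plus_2 = t['salary'] + 2:
   salary name office  salary_plus_2
3     184  Jon    BOS            186
4      77  Vic    BOS             79
5      63  Fay    BOS             65
6     190  Jon    CHI            192
8     120  Jon    CHI            122
filter rows where salary > 77:
   salary name office  salary_plus_2
3     184  Jon    BOS            186
6     190  Jon    CHI            192
8     120  Jon    CHI            122
Then the value at position 0, column 'salary_plus_2': 186

186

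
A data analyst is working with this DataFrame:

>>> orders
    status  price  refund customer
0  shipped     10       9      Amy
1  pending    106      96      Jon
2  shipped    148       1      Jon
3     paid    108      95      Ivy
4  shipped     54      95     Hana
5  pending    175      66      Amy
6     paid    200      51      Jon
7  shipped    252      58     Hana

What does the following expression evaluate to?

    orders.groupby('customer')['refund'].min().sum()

group by customer, min of refund:
customer
Amy      9
Hana    58
Ivy     95
Jon      1
Name: refund, dtype: int64
So sum() = 163.

163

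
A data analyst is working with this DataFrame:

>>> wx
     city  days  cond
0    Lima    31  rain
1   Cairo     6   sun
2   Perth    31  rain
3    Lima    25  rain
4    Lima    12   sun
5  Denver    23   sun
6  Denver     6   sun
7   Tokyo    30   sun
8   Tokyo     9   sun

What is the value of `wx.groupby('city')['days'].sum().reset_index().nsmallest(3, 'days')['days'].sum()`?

group by city, sum of days:
city
Cairo      6
Denver    29
Lima      68
Perth     31
Tokyo     39
Name: days, dtype: int64
reset_index():
     city  days
0   Cairo     6
1  Denver    29
2    Lima    68
3   Perth    31
4   Tokyo    39
take 3 rows with smallest days:
     city  days
0   Cairo     6
1  Denver    29
3   Perth    31

66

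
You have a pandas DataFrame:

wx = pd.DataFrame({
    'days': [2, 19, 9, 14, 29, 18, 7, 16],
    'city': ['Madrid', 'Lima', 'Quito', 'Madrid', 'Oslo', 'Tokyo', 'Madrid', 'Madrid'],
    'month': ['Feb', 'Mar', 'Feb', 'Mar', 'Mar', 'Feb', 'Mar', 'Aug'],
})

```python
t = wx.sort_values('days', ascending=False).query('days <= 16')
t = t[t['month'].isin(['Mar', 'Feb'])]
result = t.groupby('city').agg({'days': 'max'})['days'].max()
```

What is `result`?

sort by days descending:
   days    city month
4    29    Oslo   Mar
1    19    Lima   Mar
5    18   Tokyo   Feb
7    16  Madrid   Aug
3    14  Madrid   Mar
2     9   Quito   Feb
6     7  Madrid   Mar
0     2  Madrid   Feb
filter rows where days <= 16:
   days    city month
7    16  Madrid   Aug
3    14  Madrid   Mar
2     9   Quito   Feb
6     7  Madrid   Mar
0     2  Madrid   Feb
filter rows where month in ['Mar', 'Feb']:
   days    city month
3    14  Madrid   Mar
2     9   Quito   Feb
6     7  Madrid   Mar
0     2  Madrid   Feb
group by city, max of days:
        days
city        
Madrid    14
Quito      9
So max() = 14.

14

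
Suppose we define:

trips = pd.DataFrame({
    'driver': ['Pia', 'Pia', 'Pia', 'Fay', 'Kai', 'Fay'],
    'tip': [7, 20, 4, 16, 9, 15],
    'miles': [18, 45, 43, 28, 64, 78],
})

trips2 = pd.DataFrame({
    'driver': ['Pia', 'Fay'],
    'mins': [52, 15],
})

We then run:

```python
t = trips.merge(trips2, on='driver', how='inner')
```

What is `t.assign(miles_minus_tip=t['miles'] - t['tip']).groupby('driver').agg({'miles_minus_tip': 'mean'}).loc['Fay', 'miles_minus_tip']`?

37.5

merge on 'driver' (how='inner') → 5 rows:
  driver  tip  miles  mins
0    Pia    7     18    52
1    Pia   20     45    52
2    Pia    4     43    52
3    Fay   16     28    15
4    Fay   15     78    15
add column miles_minus_tip = t['miles'] - t['tip']:
  driver  tip  miles  mins  miles_minus_tip
0    Pia    7     18    52               11
1    Pia   20     45    52               25
2    Pia    4     43    52               39
3    Fay   16     28    15               12
4    Fay   15     78    15               63
group by driver, mean of miles_minus_tip:
        miles_minus_tip
driver                 
Fay                37.5
Pia                25.0
Reading off the value at row 'Fay', column 'miles_minus_tip', we get 37.5.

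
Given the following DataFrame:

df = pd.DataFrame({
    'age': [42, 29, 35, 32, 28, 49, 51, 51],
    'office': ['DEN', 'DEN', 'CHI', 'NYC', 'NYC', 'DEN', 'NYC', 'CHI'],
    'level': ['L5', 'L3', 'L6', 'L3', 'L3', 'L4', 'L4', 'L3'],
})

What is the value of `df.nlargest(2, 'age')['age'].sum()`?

102

take 2 rows with largest age:
   age office level
6   51    NYC    L4
7   51    CHI    L3
Finally, sum of column 'age' = 102.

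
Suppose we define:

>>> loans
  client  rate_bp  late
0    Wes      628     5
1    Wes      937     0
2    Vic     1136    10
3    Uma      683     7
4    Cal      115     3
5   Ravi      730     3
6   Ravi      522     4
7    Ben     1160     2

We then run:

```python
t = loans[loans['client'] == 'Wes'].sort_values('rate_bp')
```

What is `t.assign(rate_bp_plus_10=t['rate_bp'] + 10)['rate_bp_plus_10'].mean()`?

filter rows where client == 'Wes':
  client  rate_bp  late
0    Wes      628     5
1    Wes      937     0
sort by rate_bp:
  client  rate_bp  late
0    Wes      628     5
1    Wes      937     0
add column rate_bp_plus_10 = t['rate_bp'] + 10:
  client  rate_bp  late  rate_bp_plus_10
0    Wes      628     5              638
1    Wes      937     0              947
Taking the mean of column 'rate_bp_plus_10' gives 792.5.

792.5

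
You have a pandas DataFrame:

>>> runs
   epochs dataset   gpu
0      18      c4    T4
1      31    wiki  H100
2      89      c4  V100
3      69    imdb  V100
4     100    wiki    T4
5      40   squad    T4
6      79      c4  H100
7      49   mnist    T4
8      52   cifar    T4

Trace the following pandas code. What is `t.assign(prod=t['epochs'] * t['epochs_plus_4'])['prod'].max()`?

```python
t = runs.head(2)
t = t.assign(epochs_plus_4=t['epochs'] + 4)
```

take first 2 rows:
   epochs dataset   gpu
0      18      c4    T4
1      31    wiki  H100
add column epochs_plus_4 = t['epochs'] + 4:
   epochs dataset   gpu  epochs_plus_4
0      18      c4    T4             22
1      31    wiki  H100             35
add column prod = t['epochs'] * t['epochs_plus_4']:
   epochs dataset   gpu  epochs_plus_4  prod
0      18      c4    T4             22   396
1      31    wiki  H100             35  1085
Finally, max of column 'prod' = 1085.

1085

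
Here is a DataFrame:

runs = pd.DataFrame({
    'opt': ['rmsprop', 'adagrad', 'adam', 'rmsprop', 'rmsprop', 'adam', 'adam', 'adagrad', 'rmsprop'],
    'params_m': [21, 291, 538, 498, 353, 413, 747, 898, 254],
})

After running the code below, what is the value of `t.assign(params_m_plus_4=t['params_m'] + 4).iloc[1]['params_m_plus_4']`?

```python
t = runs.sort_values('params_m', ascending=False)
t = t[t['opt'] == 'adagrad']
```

295

sort by params_m descending:
       opt  params_m
7  adagrad       898
6     adam       747
2     adam       538
3  rmsprop       498
5     adam       413
4  rmsprop       353
1  adagrad       291
8  rmsprop       254
0  rmsprop        21
filter rows where opt == 'adagrad':
       opt  params_m
7  adagrad       898
1  adagrad       291
add column params_m_plus_4 = t['params_m'] + 4:
       opt  params_m  params_m_plus_4
7  adagrad       898              902
1  adagrad       291              295
Then the value at position 1, column 'params_m_plus_4': 295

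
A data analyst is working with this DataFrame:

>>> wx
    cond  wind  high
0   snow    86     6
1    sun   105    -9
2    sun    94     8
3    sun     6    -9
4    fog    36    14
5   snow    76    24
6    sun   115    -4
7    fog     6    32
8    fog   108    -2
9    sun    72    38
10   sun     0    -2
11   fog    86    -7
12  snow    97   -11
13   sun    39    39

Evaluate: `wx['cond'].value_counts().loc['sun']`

value_counts of cond:
cond
sun     7
fog     4
snow    3
Name: count, dtype: int64
value at index 'sun' → 7

7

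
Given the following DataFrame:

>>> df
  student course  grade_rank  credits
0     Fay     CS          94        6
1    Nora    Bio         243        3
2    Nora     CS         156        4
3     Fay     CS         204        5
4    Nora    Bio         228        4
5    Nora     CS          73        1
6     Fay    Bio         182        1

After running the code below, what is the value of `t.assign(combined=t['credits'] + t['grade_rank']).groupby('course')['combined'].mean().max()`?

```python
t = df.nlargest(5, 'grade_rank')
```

220.333333333

take 5 rows with largest grade_rank:
  student course  grade_rank  credits
1    Nora    Bio         243        3
4    Nora    Bio         228        4
3     Fay     CS         204        5
6     Fay    Bio         182        1
2    Nora     CS         156        4
add column combined = t['credits'] + t['grade_rank']:
  student course  grade_rank  credits  combined
1    Nora    Bio         243        3       246
4    Nora    Bio         228        4       232
3     Fay     CS         204        5       209
6     Fay    Bio         182        1       183
2    Nora     CS         156        4       160
group by course, mean of combined:
course
Bio    220.333333
CS     184.500000
Name: combined, dtype: float64
The max of the resulting series is 220.333333333.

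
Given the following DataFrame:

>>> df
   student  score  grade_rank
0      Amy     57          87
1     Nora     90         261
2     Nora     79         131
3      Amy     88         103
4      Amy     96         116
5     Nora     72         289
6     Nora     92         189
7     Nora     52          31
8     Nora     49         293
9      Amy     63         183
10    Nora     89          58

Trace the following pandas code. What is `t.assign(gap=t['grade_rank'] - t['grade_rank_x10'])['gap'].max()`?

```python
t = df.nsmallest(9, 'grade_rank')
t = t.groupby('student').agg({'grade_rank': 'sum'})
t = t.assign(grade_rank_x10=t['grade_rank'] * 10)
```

-4401

take 9 rows with smallest grade_rank:
   student  score  grade_rank
7     Nora     52          31
10    Nora     89          58
0      Amy     57          87
3      Amy     88         103
4      Amy     96         116
2     Nora     79         131
9      Amy     63         183
6     Nora     92         189
1     Nora     90         261
group by student, sum of grade_rank:
         grade_rank
student            
Amy             489
Nora            670
add column grade_rank_x10 = t['grade_rank'] * 10:
         grade_rank  grade_rank_x10
student                            
Amy             489            4890
Nora            670            6700
add column gap = t['grade_rank'] - t['grade_rank_x10']:
         grade_rank  grade_rank_x10   gap
student                                  
Amy             489            4890 -4401
Nora            670            6700 -6030
The max of column 'gap' is -4401.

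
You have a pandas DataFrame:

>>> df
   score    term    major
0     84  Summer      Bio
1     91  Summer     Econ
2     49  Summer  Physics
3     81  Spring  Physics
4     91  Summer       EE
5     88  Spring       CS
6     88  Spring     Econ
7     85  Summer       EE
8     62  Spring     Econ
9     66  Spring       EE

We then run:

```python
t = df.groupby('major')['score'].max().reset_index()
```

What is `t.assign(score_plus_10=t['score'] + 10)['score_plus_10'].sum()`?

group by major, max of score:
major
Bio        84
CS         88
EE         91
Econ       91
Physics    81
Name: score, dtype: int64
reset_index():
     major  score
0      Bio     84
1       CS     88
2       EE     91
3     Econ     91
4  Physics     81
add column score_plus_10 = t['score'] + 10:
     major  score  score_plus_10
0      Bio     84             94
1       CS     88             98
2       EE     91            101
3     Econ     91            101
4  Physics     81             91

485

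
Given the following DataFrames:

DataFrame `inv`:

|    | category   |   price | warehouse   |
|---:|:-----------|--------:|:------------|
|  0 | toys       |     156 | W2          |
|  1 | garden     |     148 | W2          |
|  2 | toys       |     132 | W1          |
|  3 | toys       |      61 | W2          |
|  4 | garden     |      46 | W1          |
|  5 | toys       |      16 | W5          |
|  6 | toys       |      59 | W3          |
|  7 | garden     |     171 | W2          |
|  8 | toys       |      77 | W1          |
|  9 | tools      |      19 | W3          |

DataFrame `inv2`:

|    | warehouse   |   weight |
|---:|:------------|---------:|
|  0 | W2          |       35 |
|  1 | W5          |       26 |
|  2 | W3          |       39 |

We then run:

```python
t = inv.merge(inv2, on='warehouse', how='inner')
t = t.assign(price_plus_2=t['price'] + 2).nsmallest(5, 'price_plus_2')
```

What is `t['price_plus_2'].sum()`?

merge on 'warehouse' (how='inner') → 7 rows:
  category  price warehouse  weight
0     toys    156        W2      35
1   garden    148        W2      35
2     toys     61        W2      35
3     toys     16        W5      26
4     toys     59        W3      39
5   garden    171        W2      35
6    tools     19        W3      39
add column price_plus_2 = t['price'] + 2:
  category  price warehouse  weight  price_plus_2
0     toys    156        W2      35           158
1   garden    148        W2      35           150
2     toys     61        W2      35            63
3     toys     16        W5      26            18
4     toys     59        W3      39            61
5   garden    171        W2      35           173
6    tools     19        W3      39            21
take 5 rows with smallest price_plus_2:
  category  price warehouse  weight  price_plus_2
3     toys     16        W5      26            18
6    tools     19        W3      39            21
4     toys     59        W3      39            61
2     toys     61        W2      35            63
1   garden    148        W2      35           150
sum of column 'price_plus_2' → 313

313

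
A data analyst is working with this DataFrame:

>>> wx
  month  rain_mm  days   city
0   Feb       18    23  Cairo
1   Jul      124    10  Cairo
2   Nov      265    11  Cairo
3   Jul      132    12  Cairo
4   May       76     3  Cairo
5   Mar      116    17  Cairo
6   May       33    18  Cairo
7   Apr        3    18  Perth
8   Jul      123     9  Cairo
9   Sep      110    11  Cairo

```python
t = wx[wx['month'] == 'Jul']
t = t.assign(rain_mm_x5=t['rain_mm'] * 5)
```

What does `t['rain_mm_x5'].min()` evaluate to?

615

filter rows where month == 'Jul':
  month  rain_mm  days   city
1   Jul      124    10  Cairo
3   Jul      132    12  Cairo
8   Jul      123     9  Cairo
add column rain_mm_x5 = t['rain_mm'] * 5:
  month  rain_mm  days   city  rain_mm_x5
1   Jul      124    10  Cairo         620
3   Jul      132    12  Cairo         660
8   Jul      123     9  Cairo         615
Finally, min of column 'rain_mm_x5' = 615.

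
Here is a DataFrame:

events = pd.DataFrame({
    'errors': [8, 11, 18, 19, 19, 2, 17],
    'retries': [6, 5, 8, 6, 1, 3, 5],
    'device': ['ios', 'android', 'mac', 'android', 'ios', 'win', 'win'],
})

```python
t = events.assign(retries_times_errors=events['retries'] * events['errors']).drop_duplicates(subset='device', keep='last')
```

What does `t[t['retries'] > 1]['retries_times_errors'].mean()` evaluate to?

114.333333333

add column retries_times_errors = events['retries'] * events['errors']:
   errors  retries   device  retries_times_errors
0       8        6      ios                    48
1      11        5  android                    55
2      18        8      mac                   144
3      19        6  android                   114
4      19        1      ios                    19
5       2        3      win                     6
6      17        5      win                    85
drop duplicate device (keep=last):
   errors  retries   device  retries_times_errors
2      18        8      mac                   144
3      19        6  android                   114
4      19        1      ios                    19
6      17        5      win                    85
filter rows where retries > 1:
   errors  retries   device  retries_times_errors
2      18        8      mac                   144
3      19        6  android                   114
6      17        5      win                    85
Hence 114.333333333.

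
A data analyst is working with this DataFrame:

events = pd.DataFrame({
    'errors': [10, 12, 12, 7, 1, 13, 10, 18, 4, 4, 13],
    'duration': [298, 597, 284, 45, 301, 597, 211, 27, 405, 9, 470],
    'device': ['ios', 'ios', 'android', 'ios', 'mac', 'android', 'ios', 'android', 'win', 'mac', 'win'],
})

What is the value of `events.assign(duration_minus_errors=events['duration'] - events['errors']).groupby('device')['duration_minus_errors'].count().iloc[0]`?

3

add column duration_minus_errors = events['duration'] - events['errors']:
    errors  duration   device  duration_minus_errors
0       10       298      ios                    288
1       12       597      ios                    585
2       12       284  android                    272
3        7        45      ios                     38
4        1       301      mac                    300
5       13       597  android                    584
6       10       211      ios                    201
7       18        27  android                      9
8        4       405      win                    401
9        4         9      mac                      5
10      13       470      win                    457
group by device, count of duration_minus_errors:
device
android    3
ios        4
mac        2
win        2
Name: duration_minus_errors, dtype: int64
So iloc[0] = 3.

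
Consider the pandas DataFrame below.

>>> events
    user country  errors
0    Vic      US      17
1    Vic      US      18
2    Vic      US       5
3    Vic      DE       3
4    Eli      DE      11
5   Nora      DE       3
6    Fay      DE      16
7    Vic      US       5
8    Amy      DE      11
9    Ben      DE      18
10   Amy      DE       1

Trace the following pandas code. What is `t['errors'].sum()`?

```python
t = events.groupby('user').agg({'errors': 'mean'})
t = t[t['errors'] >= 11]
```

group by user, mean of errors:
      errors
user        
Amy      6.0
Ben     18.0
Eli     11.0
Fay     16.0
Nora     3.0
Vic      9.6
filter rows where errors >= 11:
      errors
user        
Ben     18.0
Eli     11.0
Fay     16.0
Taking the sum of column 'errors' gives 45.0.

45.0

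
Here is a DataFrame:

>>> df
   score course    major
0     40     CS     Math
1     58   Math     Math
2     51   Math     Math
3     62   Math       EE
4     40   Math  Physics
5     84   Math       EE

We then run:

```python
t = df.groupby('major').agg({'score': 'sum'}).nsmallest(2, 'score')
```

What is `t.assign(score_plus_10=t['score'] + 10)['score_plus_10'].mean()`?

group by major, sum of score:
         score
major         
EE         146
Math       149
Physics     40
take 2 rows with smallest score:
         score
major         
Physics     40
EE         146
add column score_plus_10 = t['score'] + 10:
         score  score_plus_10
major                        
Physics     40             50
EE         146            156
So mean() = 103.0.

103.0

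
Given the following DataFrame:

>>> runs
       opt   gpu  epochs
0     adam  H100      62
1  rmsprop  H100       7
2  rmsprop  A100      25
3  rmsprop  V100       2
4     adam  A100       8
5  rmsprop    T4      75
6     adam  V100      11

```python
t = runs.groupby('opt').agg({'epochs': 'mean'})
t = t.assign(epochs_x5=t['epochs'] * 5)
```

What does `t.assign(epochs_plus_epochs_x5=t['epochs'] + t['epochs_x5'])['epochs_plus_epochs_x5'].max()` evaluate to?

163.5

group by opt, mean of epochs:
         epochs
opt            
adam      27.00
rmsprop   27.25
add column epochs_x5 = t['epochs'] * 5:
         epochs  epochs_x5
opt                       
adam      27.00     135.00
rmsprop   27.25     136.25
add column epochs_plus_epochs_x5 = t['epochs'] + t['epochs_x5']:
         epochs  epochs_x5  epochs_plus_epochs_x5
opt                                              
adam      27.00     135.00                  162.0
rmsprop   27.25     136.25                  163.5
Finally, max of column 'epochs_plus_epochs_x5' = 163.5.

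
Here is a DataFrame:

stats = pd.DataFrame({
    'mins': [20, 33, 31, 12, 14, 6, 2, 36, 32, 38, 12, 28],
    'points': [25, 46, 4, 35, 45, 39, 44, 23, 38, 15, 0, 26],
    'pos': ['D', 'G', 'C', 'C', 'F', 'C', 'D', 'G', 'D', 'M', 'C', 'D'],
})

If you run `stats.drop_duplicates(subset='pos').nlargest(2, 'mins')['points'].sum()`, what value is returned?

drop duplicate pos (keep=first):
   mins  points pos
0    20      25   D
1    33      46   G
2    31       4   C
4    14      45   F
9    38      15   M
take 2 rows with largest mins:
   mins  points pos
9    38      15   M
1    33      46   G

61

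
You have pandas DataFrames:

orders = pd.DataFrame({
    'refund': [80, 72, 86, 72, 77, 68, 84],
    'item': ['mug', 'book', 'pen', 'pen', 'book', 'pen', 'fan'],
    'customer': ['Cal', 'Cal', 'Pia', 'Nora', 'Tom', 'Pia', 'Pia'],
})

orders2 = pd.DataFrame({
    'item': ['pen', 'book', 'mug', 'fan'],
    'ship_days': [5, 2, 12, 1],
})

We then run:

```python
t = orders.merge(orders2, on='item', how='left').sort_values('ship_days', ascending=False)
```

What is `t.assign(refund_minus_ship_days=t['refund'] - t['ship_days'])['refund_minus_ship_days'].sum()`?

merge on 'item' (how='left') → 7 rows:
   refund  item customer  ship_days
0      80   mug      Cal         12
1      72  book      Cal          2
2      86   pen      Pia          5
3      72   pen     Nora          5
4      77  book      Tom          2
5      68   pen      Pia          5
6      84   fan      Pia          1
sort by ship_days descending:
   refund  item customer  ship_days
0      80   mug      Cal         12
2      86   pen      Pia          5
3      72   pen     Nora          5
5      68   pen      Pia          5
1      72  book      Cal          2
4      77  book      Tom          2
6      84   fan      Pia          1
add column refund_minus_ship_days = t['refund'] - t['ship_days']:
   refund  item customer  ship_days  refund_minus_ship_days
0      80   mug      Cal         12                      68
2      86   pen      Pia          5                      81
3      72   pen     Nora          5                      67
5      68   pen      Pia          5                      63
1      72  book      Cal          2                      70
4      77  book      Tom          2                      75
6      84   fan      Pia          1                      83
Reading off the sum of column 'refund_minus_ship_days', we get 507.

507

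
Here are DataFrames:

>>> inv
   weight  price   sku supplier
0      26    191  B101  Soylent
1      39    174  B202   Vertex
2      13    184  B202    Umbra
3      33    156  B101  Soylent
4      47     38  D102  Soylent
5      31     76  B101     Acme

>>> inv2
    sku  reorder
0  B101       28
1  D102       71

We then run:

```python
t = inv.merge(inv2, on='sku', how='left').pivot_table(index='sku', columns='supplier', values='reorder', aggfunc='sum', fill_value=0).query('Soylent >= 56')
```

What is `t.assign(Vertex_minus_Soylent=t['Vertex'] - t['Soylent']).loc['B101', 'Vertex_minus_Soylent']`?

merge on 'sku' (how='left') → 6 rows:
   weight  price   sku supplier  reorder
0      26    191  B101  Soylent     28.0
1      39    174  B202   Vertex      NaN
2      13    184  B202    Umbra      NaN
3      33    156  B101  Soylent     28.0
4      47     38  D102  Soylent     71.0
5      31     76  B101     Acme     28.0
pivot: rows=sku, cols=supplier, sum(reorder):
supplier  Acme  Soylent  Umbra  Vertex
sku                                   
B101      28.0     56.0    0.0     0.0
B202       0.0      0.0    0.0     0.0
D102       0.0     71.0    0.0     0.0
filter rows where Soylent >= 56:
supplier  Acme  Soylent  Umbra  Vertex
sku                                   
B101      28.0     56.0    0.0     0.0
D102       0.0     71.0    0.0     0.0
add column Vertex_minus_Soylent = t['Vertex'] - t['Soylent']:
supplier  Acme  Soylent  Umbra  Vertex  Vertex_minus_Soylent
sku                                                         
B101      28.0     56.0    0.0     0.0                 -56.0
D102       0.0     71.0    0.0     0.0                 -71.0
Then the value at row 'B101', column 'Vertex_minus_Soylent': -56.0

-56.0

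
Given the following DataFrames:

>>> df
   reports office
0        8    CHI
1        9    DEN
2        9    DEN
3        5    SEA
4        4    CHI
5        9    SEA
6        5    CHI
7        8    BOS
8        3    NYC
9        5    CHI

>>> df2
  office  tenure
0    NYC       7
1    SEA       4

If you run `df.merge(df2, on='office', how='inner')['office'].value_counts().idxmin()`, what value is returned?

NYC

merge on 'office' (how='inner') → 3 rows:
   reports office  tenure
0        5    SEA       4
1        9    SEA       4
2        3    NYC       7
value_counts of office:
office
SEA    2
NYC    1
Name: count, dtype: int64
Taking the label with the smallest value gives NYC.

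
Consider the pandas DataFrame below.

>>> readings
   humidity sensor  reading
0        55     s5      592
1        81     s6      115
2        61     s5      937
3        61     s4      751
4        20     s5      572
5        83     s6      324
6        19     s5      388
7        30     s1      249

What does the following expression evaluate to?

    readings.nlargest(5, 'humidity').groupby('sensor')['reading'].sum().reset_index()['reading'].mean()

906.333333333

take 5 rows with largest humidity:
   humidity sensor  reading
5        83     s6      324
1        81     s6      115
2        61     s5      937
3        61     s4      751
0        55     s5      592
group by sensor, sum of reading:
sensor
s4     751
s5    1529
s6     439
Name: reading, dtype: int64
reset_index():
  sensor  reading
0     s4      751
1     s5     1529
2     s6      439
Taking the mean of column 'reading' gives 906.333333333.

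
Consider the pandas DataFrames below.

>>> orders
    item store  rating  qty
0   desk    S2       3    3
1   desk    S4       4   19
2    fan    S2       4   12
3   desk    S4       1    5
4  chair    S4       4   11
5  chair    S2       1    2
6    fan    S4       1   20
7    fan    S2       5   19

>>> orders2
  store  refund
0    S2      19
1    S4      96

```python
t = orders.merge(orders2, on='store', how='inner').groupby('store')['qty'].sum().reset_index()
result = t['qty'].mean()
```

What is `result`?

45.5

merge on 'store' (how='inner') → 8 rows:
    item store  rating  qty  refund
0   desk    S2       3    3      19
1   desk    S4       4   19      96
2    fan    S2       4   12      19
3   desk    S4       1    5      96
4  chair    S4       4   11      96
5  chair    S2       1    2      19
6    fan    S4       1   20      96
7    fan    S2       5   19      19
group by store, sum of qty:
store
S2    36
S4    55
Name: qty, dtype: int64
reset_index():
  store  qty
0    S2   36
1    S4   55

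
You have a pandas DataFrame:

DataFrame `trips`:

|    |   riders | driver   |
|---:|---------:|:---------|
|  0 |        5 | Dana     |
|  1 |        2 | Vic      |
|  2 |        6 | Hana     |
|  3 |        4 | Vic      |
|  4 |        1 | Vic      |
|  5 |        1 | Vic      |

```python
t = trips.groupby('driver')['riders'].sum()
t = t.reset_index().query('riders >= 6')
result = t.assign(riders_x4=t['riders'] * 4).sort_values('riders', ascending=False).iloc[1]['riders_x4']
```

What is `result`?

group by driver, sum of riders:
driver
Dana    5
Hana    6
Vic     8
Name: riders, dtype: int64
reset_index():
  driver  riders
0   Dana       5
1   Hana       6
2    Vic       8
filter rows where riders >= 6:
  driver  riders
1   Hana       6
2    Vic       8
add column riders_x4 = t['riders'] * 4:
  driver  riders  riders_x4
1   Hana       6         24
2    Vic       8         32
sort by riders descending:
  driver  riders  riders_x4
2    Vic       8         32
1   Hana       6         24
value at position 1, column 'riders_x4' → 24

24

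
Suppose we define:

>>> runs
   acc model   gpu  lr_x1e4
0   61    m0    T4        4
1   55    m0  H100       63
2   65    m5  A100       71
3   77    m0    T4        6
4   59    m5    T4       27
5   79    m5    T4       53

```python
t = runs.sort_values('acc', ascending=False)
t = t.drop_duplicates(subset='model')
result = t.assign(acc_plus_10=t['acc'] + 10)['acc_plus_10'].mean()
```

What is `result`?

88.0

sort by acc descending:
   acc model   gpu  lr_x1e4
5   79    m5    T4       53
3   77    m0    T4        6
2   65    m5  A100       71
0   61    m0    T4        4
4   59    m5    T4       27
1   55    m0  H100       63
drop duplicate model (keep=first):
   acc model gpu  lr_x1e4
5   79    m5  T4       53
3   77    m0  T4        6
add column acc_plus_10 = t['acc'] + 10:
   acc model gpu  lr_x1e4  acc_plus_10
5   79    m5  T4       53           89
3   77    m0  T4        6           87
So mean() = 88.0.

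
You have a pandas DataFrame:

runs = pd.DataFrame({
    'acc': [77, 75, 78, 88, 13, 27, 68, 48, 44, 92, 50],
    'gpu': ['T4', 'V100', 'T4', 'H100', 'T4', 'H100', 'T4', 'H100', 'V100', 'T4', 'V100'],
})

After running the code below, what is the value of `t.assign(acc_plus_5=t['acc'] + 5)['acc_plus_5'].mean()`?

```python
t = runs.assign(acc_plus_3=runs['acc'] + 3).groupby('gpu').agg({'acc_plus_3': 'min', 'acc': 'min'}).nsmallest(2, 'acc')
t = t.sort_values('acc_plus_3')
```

add column acc_plus_3 = runs['acc'] + 3:
    acc   gpu  acc_plus_3
0    77    T4          80
1    75  V100          78
2    78    T4          81
3    88  H100          91
4    13    T4          16
5    27  H100          30
6    68    T4          71
7    48  H100          51
8    44  V100          47
9    92    T4          95
10   50  V100          53
group by gpu: min(acc_plus_3), min(acc):
      acc_plus_3  acc
gpu                  
H100          30   27
T4            16   13
V100          47   44
take 2 rows with smallest acc:
      acc_plus_3  acc
gpu                  
T4            16   13
H100          30   27
sort by acc_plus_3:
      acc_plus_3  acc
gpu                  
T4            16   13
H100          30   27
add column acc_plus_5 = t['acc'] + 5:
      acc_plus_3  acc  acc_plus_5
gpu                              
T4            16   13          18
H100          30   27          32
Taking the mean of column 'acc_plus_5' gives 25.0.

25.0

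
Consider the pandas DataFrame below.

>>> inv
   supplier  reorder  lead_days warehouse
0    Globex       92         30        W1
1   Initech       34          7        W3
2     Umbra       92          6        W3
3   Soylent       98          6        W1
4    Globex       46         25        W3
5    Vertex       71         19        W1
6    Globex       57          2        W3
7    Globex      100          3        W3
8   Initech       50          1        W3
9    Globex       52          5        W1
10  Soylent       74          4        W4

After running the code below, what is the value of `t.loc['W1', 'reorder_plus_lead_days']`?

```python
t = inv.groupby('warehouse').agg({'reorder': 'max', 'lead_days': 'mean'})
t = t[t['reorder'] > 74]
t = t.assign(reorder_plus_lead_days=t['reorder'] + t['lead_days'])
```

group by warehouse: max(reorder), mean(lead_days):
           reorder  lead_days
warehouse                    
W1              98  15.000000
W3             100   7.333333
W4              74   4.000000
filter rows where reorder > 74:
           reorder  lead_days
warehouse                    
W1              98  15.000000
W3             100   7.333333
add column reorder_plus_lead_days = t['reorder'] + t['lead_days']:
           reorder  lead_days  reorder_plus_lead_days
warehouse                                            
W1              98  15.000000              113.000000
W3             100   7.333333              107.333333
So loc['W1', 'reorder_plus_lead_days'] = 113.0.

113.0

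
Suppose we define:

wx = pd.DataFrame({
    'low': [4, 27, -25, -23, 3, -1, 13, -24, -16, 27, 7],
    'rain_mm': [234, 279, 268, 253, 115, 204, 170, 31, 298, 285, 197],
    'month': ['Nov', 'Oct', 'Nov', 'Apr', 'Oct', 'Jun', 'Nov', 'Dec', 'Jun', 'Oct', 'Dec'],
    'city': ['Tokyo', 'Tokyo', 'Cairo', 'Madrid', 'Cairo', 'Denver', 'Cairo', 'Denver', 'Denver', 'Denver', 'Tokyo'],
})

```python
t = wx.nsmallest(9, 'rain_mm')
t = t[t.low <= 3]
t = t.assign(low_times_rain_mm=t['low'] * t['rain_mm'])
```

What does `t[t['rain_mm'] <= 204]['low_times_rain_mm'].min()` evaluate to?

take 9 rows with smallest rain_mm:
    low  rain_mm month    city
7   -24       31   Dec  Denver
4     3      115   Oct   Cairo
6    13      170   Nov   Cairo
10    7      197   Dec   Tokyo
5    -1      204   Jun  Denver
0     4      234   Nov   Tokyo
3   -23      253   Apr  Madrid
2   -25      268   Nov   Cairo
1    27      279   Oct   Tokyo
filter rows where low <= 3:
   low  rain_mm month    city
7  -24       31   Dec  Denver
4    3      115   Oct   Cairo
5   -1      204   Jun  Denver
3  -23      253   Apr  Madrid
2  -25      268   Nov   Cairo
add column low_times_rain_mm = t['low'] * t['rain_mm']:
   low  rain_mm month    city  low_times_rain_mm
7  -24       31   Dec  Denver               -744
4    3      115   Oct   Cairo                345
5   -1      204   Jun  Denver               -204
3  -23      253   Apr  Madrid              -5819
2  -25      268   Nov   Cairo              -6700
filter rows where rain_mm <= 204:
   low  rain_mm month    city  low_times_rain_mm
7  -24       31   Dec  Denver               -744
4    3      115   Oct   Cairo                345
5   -1      204   Jun  Denver               -204

-744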